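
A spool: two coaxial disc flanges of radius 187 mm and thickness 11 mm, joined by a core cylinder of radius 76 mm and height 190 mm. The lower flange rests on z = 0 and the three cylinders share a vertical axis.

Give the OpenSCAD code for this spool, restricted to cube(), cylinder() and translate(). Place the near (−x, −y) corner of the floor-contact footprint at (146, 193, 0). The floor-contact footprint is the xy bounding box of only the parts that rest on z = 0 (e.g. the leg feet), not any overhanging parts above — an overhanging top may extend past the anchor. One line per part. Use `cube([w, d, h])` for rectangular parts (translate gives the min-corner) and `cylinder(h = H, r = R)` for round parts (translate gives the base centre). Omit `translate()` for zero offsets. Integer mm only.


translate([333, 380, 0]) cylinder(h = 11, r = 187);
translate([333, 380, 11]) cylinder(h = 190, r = 76);
translate([333, 380, 201]) cylinder(h = 11, r = 187);


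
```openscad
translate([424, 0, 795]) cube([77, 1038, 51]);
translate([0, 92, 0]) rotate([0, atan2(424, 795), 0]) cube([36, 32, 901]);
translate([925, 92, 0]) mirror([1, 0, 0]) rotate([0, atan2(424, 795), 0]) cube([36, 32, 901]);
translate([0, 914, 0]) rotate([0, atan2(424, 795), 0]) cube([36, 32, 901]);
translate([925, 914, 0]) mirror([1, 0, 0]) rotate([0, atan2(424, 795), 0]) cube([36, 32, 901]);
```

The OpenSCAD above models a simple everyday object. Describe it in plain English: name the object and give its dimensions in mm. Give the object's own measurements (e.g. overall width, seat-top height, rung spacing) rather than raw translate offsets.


A sawhorse. A 77×1038×51 mm beam (x, y, z) sits on two A-frame leg pairs. Each pair is two raked legs of 36×32 mm section (32 mm along y) splaying symmetrically in x. Each leg rises 795 mm vertically over 424 mm of horizontal reach and is 901 mm long along its own axis. Every leg's outer bottom edge rests on the floor and its outer top edge meets a bottom edge of the beam — the left legs (tilting toward +x) meet the beam's −x bottom edge, the right legs (their mirror images, tilting toward −x) meet its +x bottom edge — so the leg tops tuck under the beam, the beam's underside is 795 mm above the floor, and the feet are 925 mm apart outside-to-outside with the beam centred between them. The two leg pairs are set in 92 mm from either end of the beam.


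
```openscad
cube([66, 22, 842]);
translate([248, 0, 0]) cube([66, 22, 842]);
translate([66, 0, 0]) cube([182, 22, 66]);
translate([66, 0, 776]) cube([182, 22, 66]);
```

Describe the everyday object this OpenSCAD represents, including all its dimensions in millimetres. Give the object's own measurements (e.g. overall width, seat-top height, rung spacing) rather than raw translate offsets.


A rectangular picture frame lying in the x–z plane (depth along y). The opening is 182 mm wide (x) by 710 mm tall (z), surrounded by a border 66 mm wide on all four sides. The frame is 22 mm deep and is made of two full-height vertical stiles with two horizontal rails fitted between them.


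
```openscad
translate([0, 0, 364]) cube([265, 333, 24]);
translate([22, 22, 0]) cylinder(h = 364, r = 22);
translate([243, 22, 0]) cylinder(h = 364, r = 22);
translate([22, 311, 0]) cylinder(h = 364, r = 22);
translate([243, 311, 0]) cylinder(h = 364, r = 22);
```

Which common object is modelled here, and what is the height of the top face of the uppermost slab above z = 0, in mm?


A stool. The seat height is 388 mm.

A 265×333×24 slab at z = 364 on four corner cylinders — a stool. The seat top is 364 + 24 = 388 mm.


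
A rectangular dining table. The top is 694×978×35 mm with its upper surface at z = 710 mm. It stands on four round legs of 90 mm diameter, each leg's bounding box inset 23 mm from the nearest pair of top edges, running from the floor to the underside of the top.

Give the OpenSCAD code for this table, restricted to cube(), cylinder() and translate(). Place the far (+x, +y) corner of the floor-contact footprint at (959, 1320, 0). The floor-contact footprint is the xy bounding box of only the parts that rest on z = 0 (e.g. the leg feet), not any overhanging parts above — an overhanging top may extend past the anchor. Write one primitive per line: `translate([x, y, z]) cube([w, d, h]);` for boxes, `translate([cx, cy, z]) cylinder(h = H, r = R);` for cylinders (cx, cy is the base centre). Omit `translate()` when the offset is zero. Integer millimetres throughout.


translate([288, 365, 675]) cube([694, 978, 35]);
translate([356, 433, 0]) cylinder(h = 675, r = 45);
translate([914, 433, 0]) cylinder(h = 675, r = 45);
translate([356, 1275, 0]) cylinder(h = 675, r = 45);
translate([914, 1275, 0]) cylinder(h = 675, r = 45);


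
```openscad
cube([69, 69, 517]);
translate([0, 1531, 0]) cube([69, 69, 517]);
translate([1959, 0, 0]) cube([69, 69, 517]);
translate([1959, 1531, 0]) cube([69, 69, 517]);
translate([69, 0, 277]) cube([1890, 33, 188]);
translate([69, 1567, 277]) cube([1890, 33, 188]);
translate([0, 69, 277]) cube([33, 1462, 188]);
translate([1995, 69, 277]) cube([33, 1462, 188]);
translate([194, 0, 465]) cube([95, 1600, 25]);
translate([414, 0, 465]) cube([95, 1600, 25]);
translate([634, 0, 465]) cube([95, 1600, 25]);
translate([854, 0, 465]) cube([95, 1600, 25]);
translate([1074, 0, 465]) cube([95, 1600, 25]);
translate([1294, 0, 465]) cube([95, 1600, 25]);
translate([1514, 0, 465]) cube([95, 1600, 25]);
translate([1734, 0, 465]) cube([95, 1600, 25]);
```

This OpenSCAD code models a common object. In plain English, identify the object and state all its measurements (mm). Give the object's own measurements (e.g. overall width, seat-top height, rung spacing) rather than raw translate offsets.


A bed frame 2028 mm long (x) by 1600 mm wide (y). Four 69×69 mm corner posts, 517 mm tall, at the corners of the footprint. Four rails of 33 mm thickness and 188 mm height run between adjacent posts with their undersides at z = 277 mm, their outer faces flush with the outside of the frame (the two x-running rails run between the posts' inner faces; the two y-running rails run between the posts' inner faces). 8 slats, each 95 mm wide (x) and 25 mm thick, lie across the top of the two x-running rails, running the full 1600 mm width of the frame in y; along x they sit between the end posts with a 125 mm gap after the −x posts and between neighbouring slats, leaving 130 mm before the +x posts.


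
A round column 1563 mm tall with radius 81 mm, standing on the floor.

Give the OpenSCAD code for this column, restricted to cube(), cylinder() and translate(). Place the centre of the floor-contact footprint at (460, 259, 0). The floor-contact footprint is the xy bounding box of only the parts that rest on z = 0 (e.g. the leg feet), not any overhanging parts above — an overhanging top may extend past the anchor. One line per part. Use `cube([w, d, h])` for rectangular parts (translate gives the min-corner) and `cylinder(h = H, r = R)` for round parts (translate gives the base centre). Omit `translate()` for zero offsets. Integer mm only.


translate([460, 259, 0]) cylinder(h = 1563, r = 81);


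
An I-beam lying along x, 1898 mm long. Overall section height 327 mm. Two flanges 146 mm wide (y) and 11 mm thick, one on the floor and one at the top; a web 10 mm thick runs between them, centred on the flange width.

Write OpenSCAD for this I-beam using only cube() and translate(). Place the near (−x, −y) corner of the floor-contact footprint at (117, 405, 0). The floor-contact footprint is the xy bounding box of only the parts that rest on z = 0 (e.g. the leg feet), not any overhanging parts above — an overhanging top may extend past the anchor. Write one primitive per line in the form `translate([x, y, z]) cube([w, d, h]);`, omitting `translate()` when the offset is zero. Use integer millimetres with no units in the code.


translate([117, 405, 0]) cube([1898, 146, 11]);
translate([117, 473, 11]) cube([1898, 10, 305]);
translate([117, 405, 316]) cube([1898, 146, 11]);


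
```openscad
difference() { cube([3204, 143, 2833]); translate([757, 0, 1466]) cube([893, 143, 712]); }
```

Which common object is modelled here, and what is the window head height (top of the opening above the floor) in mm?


A wall with a window opening. The window head height is 2178 mm.

A wall with a rectangular opening subtracted — a window. Sill at z = 1466, opening 712 mm tall, so the head is at 1466 + 712 = 2178 mm.


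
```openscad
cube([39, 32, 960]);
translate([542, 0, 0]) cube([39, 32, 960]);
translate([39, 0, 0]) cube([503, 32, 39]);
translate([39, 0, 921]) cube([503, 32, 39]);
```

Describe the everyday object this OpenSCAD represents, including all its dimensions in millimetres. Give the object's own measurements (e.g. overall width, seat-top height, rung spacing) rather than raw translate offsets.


A rectangular picture frame lying in the x–z plane (depth along y). The opening is 503 mm wide (x) by 882 mm tall (z), surrounded by a border 39 mm wide on all four sides. The frame is 32 mm deep and is made of two full-height vertical stiles with two horizontal rails fitted between them.


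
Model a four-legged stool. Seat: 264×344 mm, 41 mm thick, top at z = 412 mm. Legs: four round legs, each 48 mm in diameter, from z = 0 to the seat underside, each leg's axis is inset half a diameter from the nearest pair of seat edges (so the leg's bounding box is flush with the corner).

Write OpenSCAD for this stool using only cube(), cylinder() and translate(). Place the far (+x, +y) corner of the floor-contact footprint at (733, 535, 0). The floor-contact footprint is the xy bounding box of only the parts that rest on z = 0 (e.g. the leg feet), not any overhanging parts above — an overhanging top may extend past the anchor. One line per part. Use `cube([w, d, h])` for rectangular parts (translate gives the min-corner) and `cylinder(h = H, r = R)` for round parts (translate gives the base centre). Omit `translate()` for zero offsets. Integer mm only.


// leg_h = 412 - 41 = 371
translate([469, 191, 371]) cube([264, 344, 41]);
translate([493, 215, 0]) cylinder(h = 371, r = 24);
translate([709, 215, 0]) cylinder(h = 371, r = 24);
translate([493, 511, 0]) cylinder(h = 371, r = 24);
translate([709, 511, 0]) cylinder(h = 371, r = 24);


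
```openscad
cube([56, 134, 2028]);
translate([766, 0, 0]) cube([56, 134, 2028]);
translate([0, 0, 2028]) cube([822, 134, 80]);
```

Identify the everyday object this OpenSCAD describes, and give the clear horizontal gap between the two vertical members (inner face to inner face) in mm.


A door frame. The clear opening width is 710 mm.

Two 2028 mm tall posts with a header on top — a door frame. The left jamb is 56 mm wide at x = 0; the right jamb starts at x = 766. The clear opening is 766 − 56 = 710 mm.


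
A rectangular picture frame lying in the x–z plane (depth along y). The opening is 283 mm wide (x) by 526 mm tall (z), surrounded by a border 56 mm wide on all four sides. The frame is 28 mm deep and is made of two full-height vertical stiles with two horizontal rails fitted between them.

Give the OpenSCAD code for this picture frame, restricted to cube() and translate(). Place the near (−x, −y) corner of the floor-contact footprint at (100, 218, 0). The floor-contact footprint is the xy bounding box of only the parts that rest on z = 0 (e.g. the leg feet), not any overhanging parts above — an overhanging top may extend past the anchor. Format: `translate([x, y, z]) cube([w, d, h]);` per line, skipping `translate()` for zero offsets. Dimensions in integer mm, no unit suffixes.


translate([100, 218, 0]) cube([56, 28, 638]);
translate([439, 218, 0]) cube([56, 28, 638]);
translate([156, 218, 0]) cube([283, 28, 56]);
translate([156, 218, 582]) cube([283, 28, 56]);


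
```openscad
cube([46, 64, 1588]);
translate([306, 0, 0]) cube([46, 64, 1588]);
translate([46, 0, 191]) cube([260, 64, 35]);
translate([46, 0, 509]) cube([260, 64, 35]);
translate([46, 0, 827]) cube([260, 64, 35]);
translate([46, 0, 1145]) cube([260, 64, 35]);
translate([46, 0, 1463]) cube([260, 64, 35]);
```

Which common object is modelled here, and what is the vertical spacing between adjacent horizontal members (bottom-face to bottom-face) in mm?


A ladder. The rung spacing is 318 mm.

Two tall 46×64 posts with 5 short bars between them — a ladder. Adjacent rungs sit at z = 191 and z = 509, so the spacing is 509 − 191 = 318 mm.


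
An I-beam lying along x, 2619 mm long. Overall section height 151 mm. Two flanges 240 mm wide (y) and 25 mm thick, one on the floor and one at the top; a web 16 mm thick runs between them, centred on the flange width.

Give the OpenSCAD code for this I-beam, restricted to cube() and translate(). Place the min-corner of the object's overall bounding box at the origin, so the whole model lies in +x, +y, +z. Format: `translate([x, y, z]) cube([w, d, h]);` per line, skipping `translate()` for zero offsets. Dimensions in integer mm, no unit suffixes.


cube([2619, 240, 25]);
translate([0, 112, 25]) cube([2619, 16, 101]);
translate([0, 0, 126]) cube([2619, 240, 25]);


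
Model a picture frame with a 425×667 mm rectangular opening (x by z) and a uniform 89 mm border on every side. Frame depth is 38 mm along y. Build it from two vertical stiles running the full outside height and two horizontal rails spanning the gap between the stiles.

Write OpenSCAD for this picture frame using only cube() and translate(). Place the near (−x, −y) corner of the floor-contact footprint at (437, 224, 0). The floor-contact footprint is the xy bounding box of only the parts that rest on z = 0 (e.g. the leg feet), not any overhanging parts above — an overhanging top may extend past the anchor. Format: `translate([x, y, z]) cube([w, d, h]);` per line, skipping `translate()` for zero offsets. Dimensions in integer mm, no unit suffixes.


translate([437, 224, 0]) cube([89, 38, 845]);
translate([951, 224, 0]) cube([89, 38, 845]);
translate([526, 224, 0]) cube([425, 38, 89]);
translate([526, 224, 756]) cube([425, 38, 89]);


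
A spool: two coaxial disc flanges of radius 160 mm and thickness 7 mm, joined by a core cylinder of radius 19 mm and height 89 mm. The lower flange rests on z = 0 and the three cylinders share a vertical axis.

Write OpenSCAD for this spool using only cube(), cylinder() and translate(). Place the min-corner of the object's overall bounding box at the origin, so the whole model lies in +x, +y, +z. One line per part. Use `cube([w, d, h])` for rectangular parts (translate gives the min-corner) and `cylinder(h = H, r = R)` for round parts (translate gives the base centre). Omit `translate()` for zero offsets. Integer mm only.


translate([160, 160, 0]) cylinder(h = 7, r = 160);
translate([160, 160, 7]) cylinder(h = 89, r = 19);
translate([160, 160, 96]) cylinder(h = 7, r = 160);


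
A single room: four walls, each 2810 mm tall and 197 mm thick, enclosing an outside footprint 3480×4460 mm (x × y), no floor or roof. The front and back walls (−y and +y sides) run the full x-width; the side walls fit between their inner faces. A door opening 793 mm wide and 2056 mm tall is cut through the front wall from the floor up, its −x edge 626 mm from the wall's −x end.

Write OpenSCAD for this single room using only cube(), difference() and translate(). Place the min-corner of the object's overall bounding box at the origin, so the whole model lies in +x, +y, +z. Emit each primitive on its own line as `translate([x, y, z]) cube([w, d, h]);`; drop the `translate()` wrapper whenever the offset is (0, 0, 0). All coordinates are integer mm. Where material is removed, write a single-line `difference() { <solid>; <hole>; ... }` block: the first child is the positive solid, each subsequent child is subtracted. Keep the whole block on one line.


difference() { cube([3480, 197, 2810]); translate([626, 0, 0]) cube([793, 197, 2056]); }
translate([0, 4263, 0]) cube([3480, 197, 2810]);
translate([0, 197, 0]) cube([197, 4066, 2810]);
translate([3283, 197, 0]) cube([197, 4066, 2810]);


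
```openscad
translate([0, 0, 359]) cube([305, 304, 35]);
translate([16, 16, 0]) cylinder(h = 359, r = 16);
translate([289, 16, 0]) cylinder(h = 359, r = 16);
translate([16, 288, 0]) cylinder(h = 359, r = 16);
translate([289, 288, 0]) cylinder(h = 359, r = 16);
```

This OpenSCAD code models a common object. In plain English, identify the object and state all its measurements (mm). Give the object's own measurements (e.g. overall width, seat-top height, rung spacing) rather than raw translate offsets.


A simple wooden stool: a rectangular seat 305 mm (x) by 304 mm (y), 35 mm thick, top face at z = 394 mm, on four round legs, each 32 mm in diameter. The legs rest on z = 0, each leg's axis is inset half a diameter from the nearest pair of seat edges (so the leg's bounding box is flush with the corner).


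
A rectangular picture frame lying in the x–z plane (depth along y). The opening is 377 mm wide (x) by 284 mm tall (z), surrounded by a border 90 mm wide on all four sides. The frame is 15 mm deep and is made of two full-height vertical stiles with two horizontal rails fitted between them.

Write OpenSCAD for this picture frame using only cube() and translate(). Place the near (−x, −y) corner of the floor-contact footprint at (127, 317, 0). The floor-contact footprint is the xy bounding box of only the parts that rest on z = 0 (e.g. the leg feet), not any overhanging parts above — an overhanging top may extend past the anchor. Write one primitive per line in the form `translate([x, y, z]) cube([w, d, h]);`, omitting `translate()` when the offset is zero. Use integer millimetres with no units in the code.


translate([127, 317, 0]) cube([90, 15, 464]);
translate([594, 317, 0]) cube([90, 15, 464]);
translate([217, 317, 0]) cube([377, 15, 90]);
translate([217, 317, 374]) cube([377, 15, 90]);


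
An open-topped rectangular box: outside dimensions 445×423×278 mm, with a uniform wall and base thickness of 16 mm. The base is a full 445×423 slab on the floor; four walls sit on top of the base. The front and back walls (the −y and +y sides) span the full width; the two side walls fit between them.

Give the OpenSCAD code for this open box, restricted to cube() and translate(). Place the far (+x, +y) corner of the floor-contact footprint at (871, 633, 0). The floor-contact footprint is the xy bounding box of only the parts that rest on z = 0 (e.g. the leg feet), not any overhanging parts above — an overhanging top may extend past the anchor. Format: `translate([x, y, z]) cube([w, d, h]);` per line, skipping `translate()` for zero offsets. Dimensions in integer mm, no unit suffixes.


translate([426, 210, 0]) cube([445, 423, 16]);
translate([426, 210, 16]) cube([445, 16, 262]);
translate([426, 617, 16]) cube([445, 16, 262]);
translate([426, 226, 16]) cube([16, 391, 262]);
translate([855, 226, 16]) cube([16, 391, 262]);


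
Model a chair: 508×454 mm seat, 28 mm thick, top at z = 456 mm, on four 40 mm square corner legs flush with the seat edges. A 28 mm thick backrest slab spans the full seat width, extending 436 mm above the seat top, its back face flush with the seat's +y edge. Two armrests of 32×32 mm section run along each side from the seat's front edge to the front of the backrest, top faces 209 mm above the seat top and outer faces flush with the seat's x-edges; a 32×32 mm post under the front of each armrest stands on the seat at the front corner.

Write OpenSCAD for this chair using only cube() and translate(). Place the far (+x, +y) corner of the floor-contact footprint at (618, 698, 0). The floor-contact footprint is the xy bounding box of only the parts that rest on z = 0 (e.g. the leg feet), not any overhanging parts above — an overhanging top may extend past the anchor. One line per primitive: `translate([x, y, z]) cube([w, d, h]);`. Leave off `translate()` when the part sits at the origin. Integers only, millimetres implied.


// leg_h = 456 - 28 = 428
// arm post h = 209 - 32 = 177
translate([110, 244, 428]) cube([508, 454, 28]);
translate([110, 244, 0]) cube([40, 40, 428]);
translate([578, 244, 0]) cube([40, 40, 428]);
translate([110, 658, 0]) cube([40, 40, 428]);
translate([578, 658, 0]) cube([40, 40, 428]);
translate([110, 670, 456]) cube([508, 28, 436]);
translate([110, 244, 633]) cube([32, 426, 32]);
translate([586, 244, 633]) cube([32, 426, 32]);
translate([110, 244, 456]) cube([32, 32, 177]);
translate([586, 244, 456]) cube([32, 32, 177]);


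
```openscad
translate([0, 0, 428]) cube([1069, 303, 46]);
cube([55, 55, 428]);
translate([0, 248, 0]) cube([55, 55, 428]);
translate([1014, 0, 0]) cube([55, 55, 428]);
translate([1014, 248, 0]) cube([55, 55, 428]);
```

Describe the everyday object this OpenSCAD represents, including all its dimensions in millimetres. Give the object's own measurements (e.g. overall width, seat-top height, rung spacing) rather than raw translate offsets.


A long wooden bench with a 1069 mm (x) × 303 mm (y) seat, 46 mm thick, its top surface 474 mm above the floor. Four 55 mm square legs at the seat corners, flush with the edges, run from z = 0 to the seat underside.


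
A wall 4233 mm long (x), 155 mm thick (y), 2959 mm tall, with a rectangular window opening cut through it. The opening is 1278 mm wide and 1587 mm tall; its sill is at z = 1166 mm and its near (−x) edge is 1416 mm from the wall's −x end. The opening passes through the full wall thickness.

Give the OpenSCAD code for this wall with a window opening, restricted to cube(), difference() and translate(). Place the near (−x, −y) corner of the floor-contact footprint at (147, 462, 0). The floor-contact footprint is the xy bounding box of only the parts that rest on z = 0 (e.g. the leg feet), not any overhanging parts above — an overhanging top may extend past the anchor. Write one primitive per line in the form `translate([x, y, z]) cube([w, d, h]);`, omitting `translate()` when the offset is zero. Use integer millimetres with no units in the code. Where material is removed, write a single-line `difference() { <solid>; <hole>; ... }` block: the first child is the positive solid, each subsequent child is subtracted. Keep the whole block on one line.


difference() { translate([147, 462, 0]) cube([4233, 155, 2959]); translate([1563, 462, 1166]) cube([1278, 155, 1587]); }


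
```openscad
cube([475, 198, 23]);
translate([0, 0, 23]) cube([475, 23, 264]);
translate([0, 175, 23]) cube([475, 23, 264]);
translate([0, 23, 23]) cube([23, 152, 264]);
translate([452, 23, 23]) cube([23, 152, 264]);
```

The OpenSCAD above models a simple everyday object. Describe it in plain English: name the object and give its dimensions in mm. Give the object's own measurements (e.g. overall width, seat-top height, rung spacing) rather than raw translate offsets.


An open-topped rectangular box: outside dimensions 475×198×287 mm, with a uniform wall and base thickness of 23 mm. The base is a full 475×198 slab on the floor; four walls sit on top of the base. The front and back walls (the −y and +y sides) span the full width; the two side walls fit between them.


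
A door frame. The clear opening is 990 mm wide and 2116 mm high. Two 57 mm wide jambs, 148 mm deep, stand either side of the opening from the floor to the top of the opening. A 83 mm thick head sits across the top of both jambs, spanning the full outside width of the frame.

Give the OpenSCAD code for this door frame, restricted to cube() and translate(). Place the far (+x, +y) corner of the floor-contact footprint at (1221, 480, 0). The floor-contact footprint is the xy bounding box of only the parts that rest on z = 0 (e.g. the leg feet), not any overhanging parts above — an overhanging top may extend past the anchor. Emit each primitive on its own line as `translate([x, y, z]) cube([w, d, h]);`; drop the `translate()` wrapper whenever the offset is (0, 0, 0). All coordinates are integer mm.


translate([117, 332, 0]) cube([57, 148, 2116]);
translate([1164, 332, 0]) cube([57, 148, 2116]);
translate([117, 332, 2116]) cube([1104, 148, 83]);


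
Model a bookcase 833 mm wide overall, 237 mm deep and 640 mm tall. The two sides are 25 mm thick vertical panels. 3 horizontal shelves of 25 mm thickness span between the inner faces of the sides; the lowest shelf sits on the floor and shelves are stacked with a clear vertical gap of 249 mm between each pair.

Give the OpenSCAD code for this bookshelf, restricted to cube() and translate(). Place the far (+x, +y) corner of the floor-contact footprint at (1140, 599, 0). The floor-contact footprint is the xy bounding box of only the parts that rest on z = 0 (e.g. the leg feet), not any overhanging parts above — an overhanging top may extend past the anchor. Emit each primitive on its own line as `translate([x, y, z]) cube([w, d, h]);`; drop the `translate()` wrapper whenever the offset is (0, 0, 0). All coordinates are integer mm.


translate([307, 362, 0]) cube([25, 237, 640]);
translate([1115, 362, 0]) cube([25, 237, 640]);
translate([332, 362, 0]) cube([783, 237, 25]);
translate([332, 362, 274]) cube([783, 237, 25]);
translate([332, 362, 548]) cube([783, 237, 25]);


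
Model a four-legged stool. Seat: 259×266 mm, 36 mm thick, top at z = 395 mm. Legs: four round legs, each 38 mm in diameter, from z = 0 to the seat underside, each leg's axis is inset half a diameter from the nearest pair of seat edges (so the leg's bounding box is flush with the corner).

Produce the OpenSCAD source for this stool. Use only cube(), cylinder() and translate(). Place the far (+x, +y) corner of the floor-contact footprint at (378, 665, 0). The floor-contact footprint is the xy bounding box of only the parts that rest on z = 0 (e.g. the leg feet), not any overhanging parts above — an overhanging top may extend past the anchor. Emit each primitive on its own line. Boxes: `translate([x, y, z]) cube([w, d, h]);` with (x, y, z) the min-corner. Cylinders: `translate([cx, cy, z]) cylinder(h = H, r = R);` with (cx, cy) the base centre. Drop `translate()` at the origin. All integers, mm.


// leg_h = 395 - 36 = 359
translate([119, 399, 359]) cube([259, 266, 36]);
translate([138, 418, 0]) cylinder(h = 359, r = 19);
translate([359, 418, 0]) cylinder(h = 359, r = 19);
translate([138, 646, 0]) cylinder(h = 359, r = 19);
translate([359, 646, 0]) cylinder(h = 359, r = 19);


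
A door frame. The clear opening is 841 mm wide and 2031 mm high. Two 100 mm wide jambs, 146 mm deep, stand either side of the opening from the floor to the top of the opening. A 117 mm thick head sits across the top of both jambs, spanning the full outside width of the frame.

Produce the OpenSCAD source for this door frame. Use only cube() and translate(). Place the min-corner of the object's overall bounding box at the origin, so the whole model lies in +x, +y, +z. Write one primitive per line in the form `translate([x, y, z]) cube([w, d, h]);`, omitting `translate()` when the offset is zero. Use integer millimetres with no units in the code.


cube([100, 146, 2031]);
translate([941, 0, 0]) cube([100, 146, 2031]);
translate([0, 0, 2031]) cube([1041, 146, 117]);


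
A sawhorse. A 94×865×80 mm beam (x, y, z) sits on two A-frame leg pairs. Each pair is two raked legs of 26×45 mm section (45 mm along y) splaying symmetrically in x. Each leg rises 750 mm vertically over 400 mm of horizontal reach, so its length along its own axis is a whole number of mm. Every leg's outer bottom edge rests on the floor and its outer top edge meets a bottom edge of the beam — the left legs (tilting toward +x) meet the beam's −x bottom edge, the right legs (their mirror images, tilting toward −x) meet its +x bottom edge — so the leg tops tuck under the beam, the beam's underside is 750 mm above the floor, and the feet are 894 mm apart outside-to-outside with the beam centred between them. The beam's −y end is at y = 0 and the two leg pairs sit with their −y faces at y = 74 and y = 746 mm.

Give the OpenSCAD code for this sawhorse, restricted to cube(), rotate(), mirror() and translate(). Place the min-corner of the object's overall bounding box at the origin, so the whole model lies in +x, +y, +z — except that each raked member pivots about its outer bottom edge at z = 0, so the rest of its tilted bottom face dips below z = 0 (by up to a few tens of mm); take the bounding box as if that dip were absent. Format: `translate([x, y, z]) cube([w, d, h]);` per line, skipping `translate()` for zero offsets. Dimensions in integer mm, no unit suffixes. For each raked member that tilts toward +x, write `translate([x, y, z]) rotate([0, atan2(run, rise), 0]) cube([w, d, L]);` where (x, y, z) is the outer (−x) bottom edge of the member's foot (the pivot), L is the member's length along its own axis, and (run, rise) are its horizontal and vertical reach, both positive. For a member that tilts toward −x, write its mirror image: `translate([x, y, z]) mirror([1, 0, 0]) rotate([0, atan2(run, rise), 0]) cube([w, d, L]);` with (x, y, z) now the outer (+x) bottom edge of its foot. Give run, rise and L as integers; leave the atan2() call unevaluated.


translate([400, 0, 750]) cube([94, 865, 80]);
translate([0, 74, 0]) rotate([0, atan2(400, 750), 0]) cube([26, 45, 850]);
translate([894, 74, 0]) mirror([1, 0, 0]) rotate([0, atan2(400, 750), 0]) cube([26, 45, 850]);
translate([0, 746, 0]) rotate([0, atan2(400, 750), 0]) cube([26, 45, 850]);
translate([894, 746, 0]) mirror([1, 0, 0]) rotate([0, atan2(400, 750), 0]) cube([26, 45, 850]);


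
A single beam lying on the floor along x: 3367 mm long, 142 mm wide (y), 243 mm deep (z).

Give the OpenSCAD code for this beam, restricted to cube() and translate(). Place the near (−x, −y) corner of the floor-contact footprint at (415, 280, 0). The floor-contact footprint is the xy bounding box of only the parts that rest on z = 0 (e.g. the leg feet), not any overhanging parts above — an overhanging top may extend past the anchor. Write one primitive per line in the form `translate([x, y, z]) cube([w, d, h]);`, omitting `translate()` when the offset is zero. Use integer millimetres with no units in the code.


translate([415, 280, 0]) cube([3367, 142, 243]);


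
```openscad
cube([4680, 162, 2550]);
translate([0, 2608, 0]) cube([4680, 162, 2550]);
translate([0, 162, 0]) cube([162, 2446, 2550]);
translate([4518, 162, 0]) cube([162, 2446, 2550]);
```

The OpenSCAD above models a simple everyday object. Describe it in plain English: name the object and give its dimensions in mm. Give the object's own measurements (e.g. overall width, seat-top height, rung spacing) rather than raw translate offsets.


The wall frame of a small rectangular building: four walls, each 2550 mm tall and 162 mm thick, enclosing a footprint 4680 mm (x) by 2770 mm (y) outside-to-outside, with no floor or roof. The front and back walls (the −y and +y sides) span the full width; the two side walls fit between them.


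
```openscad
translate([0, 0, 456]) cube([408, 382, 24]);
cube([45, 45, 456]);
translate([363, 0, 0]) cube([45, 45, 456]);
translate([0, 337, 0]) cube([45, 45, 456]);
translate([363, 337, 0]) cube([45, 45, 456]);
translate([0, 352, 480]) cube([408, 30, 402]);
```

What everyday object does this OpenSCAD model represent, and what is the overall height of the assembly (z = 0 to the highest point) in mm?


A chair. The overall height is 882 mm.

A slab on four corner posts with a tall panel at the back — a chair. The seat slab sits at z = 456 with thickness 24, and the 402 mm backrest starts at the seat top, so the overall height is 456 + 24 + 402 = 882 mm.


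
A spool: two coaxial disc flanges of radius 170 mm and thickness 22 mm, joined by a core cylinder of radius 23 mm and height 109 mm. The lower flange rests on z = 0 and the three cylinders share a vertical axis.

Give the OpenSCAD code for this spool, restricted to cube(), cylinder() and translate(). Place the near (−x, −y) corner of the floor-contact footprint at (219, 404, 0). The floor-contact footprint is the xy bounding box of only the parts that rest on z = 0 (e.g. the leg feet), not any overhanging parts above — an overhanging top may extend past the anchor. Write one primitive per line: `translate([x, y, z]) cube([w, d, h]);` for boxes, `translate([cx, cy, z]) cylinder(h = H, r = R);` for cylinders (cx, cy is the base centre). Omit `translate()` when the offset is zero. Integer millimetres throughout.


translate([389, 574, 0]) cylinder(h = 22, r = 170);
translate([389, 574, 22]) cylinder(h = 109, r = 23);
translate([389, 574, 131]) cylinder(h = 22, r = 170);


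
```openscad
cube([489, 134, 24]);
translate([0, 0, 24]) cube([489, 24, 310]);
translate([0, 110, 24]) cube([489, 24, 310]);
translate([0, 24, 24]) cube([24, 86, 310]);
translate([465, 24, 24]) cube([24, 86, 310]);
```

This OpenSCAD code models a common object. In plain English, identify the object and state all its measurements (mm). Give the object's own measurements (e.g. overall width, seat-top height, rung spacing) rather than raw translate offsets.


An open-topped rectangular box: outside dimensions 489×134×334 mm, with a uniform wall and base thickness of 24 mm. The base is a full 489×134 slab on the floor; four walls sit on top of the base. The front and back walls (the −y and +y sides) span the full width; the two side walls fit between them.


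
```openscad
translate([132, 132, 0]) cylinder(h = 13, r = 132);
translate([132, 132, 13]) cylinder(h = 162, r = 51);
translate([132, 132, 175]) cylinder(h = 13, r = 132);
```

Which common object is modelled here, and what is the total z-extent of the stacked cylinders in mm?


A spool. The overall height is 188 mm.

Three coaxial cylinders, large–small–large — a spool. Two 13 mm flanges and a 162 mm core give 13 + 162 + 13 = 188 mm.


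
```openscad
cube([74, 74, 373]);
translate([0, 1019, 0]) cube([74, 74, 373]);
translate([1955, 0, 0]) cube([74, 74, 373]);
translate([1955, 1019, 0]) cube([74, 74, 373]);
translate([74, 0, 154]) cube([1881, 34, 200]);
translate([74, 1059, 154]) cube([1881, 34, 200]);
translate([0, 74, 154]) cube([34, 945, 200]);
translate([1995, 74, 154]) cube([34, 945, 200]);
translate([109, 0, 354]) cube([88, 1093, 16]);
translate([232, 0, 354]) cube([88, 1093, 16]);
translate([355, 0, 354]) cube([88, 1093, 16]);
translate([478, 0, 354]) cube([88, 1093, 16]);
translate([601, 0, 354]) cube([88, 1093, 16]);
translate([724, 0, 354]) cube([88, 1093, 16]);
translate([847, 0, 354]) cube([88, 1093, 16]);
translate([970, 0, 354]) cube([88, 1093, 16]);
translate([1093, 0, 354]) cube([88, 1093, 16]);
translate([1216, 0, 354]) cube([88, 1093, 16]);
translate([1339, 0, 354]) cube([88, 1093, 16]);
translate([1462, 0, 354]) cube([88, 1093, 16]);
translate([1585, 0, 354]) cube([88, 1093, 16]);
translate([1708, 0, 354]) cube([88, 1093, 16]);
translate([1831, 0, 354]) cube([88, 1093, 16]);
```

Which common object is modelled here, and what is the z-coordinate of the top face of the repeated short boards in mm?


A bed frame. The slat-top height is 370 mm.

Four posts, four rails, and a row of slats — a bed frame. Slats sit on the rails at z = 154 + 200 = 354; with slat thickness 16, the top is 370 mm.


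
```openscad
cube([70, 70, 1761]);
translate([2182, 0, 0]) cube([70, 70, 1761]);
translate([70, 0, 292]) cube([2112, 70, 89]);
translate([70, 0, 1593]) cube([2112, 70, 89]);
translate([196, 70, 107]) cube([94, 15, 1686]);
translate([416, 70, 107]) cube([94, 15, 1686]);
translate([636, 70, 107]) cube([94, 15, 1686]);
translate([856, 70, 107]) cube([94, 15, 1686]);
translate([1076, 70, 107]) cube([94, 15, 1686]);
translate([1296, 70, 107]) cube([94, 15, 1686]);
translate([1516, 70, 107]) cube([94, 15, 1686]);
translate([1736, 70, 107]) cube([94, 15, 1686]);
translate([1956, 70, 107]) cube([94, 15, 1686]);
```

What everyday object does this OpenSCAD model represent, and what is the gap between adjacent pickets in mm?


A fence section. The picket gap is 126 mm.

Two posts, two rails, 9 pickets — a fence section. Span 2112 mm holds 9 pickets of 94 mm with 10 equal gaps: ⌊(2112 − 9·94) / 10⌋ = 126 mm.


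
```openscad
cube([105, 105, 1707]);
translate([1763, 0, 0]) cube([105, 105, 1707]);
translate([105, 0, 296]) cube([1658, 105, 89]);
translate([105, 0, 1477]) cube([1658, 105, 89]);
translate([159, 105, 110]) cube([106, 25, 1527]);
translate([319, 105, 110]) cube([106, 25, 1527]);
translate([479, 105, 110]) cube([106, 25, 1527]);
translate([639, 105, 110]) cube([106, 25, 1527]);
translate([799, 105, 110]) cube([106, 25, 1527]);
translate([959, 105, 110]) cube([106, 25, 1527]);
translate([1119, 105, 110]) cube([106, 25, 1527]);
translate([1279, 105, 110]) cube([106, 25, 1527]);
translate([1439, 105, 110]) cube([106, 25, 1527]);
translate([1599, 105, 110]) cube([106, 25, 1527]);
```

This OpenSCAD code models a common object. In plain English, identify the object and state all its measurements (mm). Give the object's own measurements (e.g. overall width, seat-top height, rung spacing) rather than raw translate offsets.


A fence section. Two 105×105 mm posts, 1707 mm tall, stand on the floor with a clear span of 1658 mm between their inner faces. Two horizontal rails of 105×89 mm section span the gap between the posts with their undersides at z = 296 mm and z = 1477 mm, flush with the posts' −y face. 10 pickets, each 106 mm wide, 25 mm thick and 1527 mm tall, are fixed to the +y face of the rails with their bottoms at z = 110 mm, spaced across the span with a 54 mm gap after the −x post and between neighbouring pickets, with 58 mm left before the +x post.


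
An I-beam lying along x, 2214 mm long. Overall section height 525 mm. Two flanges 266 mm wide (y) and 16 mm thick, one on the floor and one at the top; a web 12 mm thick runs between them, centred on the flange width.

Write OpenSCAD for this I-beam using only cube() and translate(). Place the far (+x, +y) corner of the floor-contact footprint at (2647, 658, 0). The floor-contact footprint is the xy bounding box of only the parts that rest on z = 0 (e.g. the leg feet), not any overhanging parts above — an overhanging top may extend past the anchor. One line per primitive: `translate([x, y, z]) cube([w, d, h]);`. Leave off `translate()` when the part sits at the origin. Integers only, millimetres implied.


translate([433, 392, 0]) cube([2214, 266, 16]);
translate([433, 519, 16]) cube([2214, 12, 493]);
translate([433, 392, 509]) cube([2214, 266, 16]);


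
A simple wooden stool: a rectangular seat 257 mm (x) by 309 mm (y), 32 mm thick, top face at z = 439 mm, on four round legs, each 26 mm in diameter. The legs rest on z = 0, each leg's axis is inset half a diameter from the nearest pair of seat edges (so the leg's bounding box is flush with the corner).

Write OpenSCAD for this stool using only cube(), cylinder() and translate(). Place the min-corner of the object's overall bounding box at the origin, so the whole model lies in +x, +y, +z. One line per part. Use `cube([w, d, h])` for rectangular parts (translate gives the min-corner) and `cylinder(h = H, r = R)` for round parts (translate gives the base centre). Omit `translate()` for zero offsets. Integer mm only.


translate([0, 0, 407]) cube([257, 309, 32]);
translate([13, 13, 0]) cylinder(h = 407, r = 13);
translate([244, 13, 0]) cylinder(h = 407, r = 13);
translate([13, 296, 0]) cylinder(h = 407, r = 13);
translate([244, 296, 0]) cylinder(h = 407, r = 13);


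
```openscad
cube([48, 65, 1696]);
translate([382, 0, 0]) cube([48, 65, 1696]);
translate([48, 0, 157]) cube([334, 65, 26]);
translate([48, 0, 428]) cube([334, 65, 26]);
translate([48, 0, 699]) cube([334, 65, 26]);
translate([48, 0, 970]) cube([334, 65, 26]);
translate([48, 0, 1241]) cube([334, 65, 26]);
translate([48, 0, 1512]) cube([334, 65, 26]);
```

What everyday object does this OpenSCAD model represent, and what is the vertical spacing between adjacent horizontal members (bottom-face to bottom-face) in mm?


A ladder. The rung spacing is 271 mm.

Two tall 48×65 posts with 6 short bars between them — a ladder. Adjacent rungs sit at z = 157 and z = 428, so the spacing is 428 − 157 = 271 mm.


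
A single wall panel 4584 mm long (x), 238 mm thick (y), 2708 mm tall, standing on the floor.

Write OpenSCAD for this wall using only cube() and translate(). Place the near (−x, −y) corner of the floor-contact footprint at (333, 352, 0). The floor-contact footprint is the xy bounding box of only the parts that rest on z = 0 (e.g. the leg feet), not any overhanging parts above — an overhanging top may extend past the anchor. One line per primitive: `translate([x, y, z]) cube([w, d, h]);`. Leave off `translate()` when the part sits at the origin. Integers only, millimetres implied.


translate([333, 352, 0]) cube([4584, 238, 2708]);
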